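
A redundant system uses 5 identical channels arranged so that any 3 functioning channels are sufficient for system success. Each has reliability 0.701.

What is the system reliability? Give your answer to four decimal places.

R = Σ_{i=3}^{5} C(5,i) p^i (1−p)^{5−i} with p = 0.701
C(5,3)·0.701^3·0.299^2 = 0.307962
C(5,4)·0.701^4·0.299^1 = 0.361005
C(5,5)·0.701^5·0.299^0 = 0.169274
Sum = 0.8382

0.8382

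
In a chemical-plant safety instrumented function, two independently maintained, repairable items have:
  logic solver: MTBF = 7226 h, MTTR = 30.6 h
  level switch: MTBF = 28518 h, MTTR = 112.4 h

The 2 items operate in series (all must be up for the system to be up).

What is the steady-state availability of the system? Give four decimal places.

A(logic solver) = MTBF/(MTBF+MTTR) = 7226/(7226+30.6) = 0.995783
A(level switch) = MTBF/(MTBF+MTTR) = 28518/(28518+112.4) = 0.996074
Series availability: 0.995783 × 0.996074 = 0.9919

0.9919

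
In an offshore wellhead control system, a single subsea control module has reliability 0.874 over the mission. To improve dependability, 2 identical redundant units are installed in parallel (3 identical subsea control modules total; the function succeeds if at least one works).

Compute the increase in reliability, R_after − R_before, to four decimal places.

0.1240

R_before = 0.874
R_after = 1 − (1 − 0.874)^3 = 0.9980
ΔR = 0.9980 − 0.874 = 0.1240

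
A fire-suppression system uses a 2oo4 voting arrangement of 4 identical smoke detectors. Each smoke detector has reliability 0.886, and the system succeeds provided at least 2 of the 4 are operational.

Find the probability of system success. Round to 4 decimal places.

R = Σ_{i=2}^{4} C(4,i) p^i (1−p)^{4−i} with p = 0.886
C(4,2)·0.886^2·0.114^2 = 0.061211
C(4,3)·0.886^3·0.114^1 = 0.317151
C(4,4)·0.886^4·0.114^0 = 0.616219
Sum = 0.9946

0.9946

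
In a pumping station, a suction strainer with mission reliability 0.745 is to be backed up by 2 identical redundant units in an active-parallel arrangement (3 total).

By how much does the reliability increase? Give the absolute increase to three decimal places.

R_before = 0.745
R_after = 1 − (1 − 0.745)^3 = 0.983
ΔR = 0.983 − 0.745 = 0.238

0.238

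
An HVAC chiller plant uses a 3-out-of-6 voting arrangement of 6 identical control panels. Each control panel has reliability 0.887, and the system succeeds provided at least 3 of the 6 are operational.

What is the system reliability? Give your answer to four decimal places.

R = Σ_{i=3}^{6} C(6,i) p^i (1−p)^{6−i} with p = 0.887
C(6,3)·0.887^3·0.113^3 = 0.020139
C(6,4)·0.887^4·0.113^2 = 0.118561
C(6,5)·0.887^5·0.113^1 = 0.372261
C(6,6)·0.887^6·0.113^0 = 0.487014
Sum = 0.9980

0.9980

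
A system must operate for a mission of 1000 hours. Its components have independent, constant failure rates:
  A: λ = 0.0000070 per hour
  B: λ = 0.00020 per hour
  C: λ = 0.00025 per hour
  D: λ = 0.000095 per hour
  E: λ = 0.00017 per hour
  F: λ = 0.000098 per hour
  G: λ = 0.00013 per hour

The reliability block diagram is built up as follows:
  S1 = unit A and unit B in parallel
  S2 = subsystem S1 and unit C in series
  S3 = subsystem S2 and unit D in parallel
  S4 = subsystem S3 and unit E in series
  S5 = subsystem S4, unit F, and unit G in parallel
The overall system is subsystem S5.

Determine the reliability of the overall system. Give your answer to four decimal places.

R(A) = exp(−0.0000070 × 1000) = 0.993024
R(B) = exp(−0.00020 × 1000) = 0.818731
R(C) = exp(−0.00025 × 1000) = 0.778801
R(D) = exp(−0.000095 × 1000) = 0.909373
R(E) = exp(−0.00017 × 1000) = 0.843665
R(F) = exp(−0.000098 × 1000) = 0.906649
R(G) = exp(−0.00013 × 1000) = 0.878095
Parallel (A and B): 1 − (1 − 0.993024)(1 − 0.818731) = 0.998735
Series ([0.998735] and C): 0.998735 × 0.778801 = 0.777816
Parallel ([0.777816] and D): 1 − (1 − 0.777816)(1 − 0.909373) = 0.979864
Series ([0.979864] and E): 0.979864 × 0.843665 = 0.826677
Parallel ([0.826677], F, and G): 1 − (1 − 0.826677)(1 − 0.906649)(1 − 0.878095) = 0.9980

0.9980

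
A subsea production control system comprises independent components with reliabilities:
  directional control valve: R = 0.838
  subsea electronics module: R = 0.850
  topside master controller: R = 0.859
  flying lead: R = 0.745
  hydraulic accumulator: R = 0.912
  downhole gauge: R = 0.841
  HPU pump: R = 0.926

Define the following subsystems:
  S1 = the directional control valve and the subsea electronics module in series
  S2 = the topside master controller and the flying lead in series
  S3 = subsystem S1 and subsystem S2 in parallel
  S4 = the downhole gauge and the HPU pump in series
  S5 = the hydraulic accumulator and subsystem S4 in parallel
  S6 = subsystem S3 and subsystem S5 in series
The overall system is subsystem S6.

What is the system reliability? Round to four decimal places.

Series (directional control valve and subsea electronics module): 0.838000 × 0.850000 = 0.712300
Series (topside master controller and flying lead): 0.859000 × 0.745000 = 0.639955
Parallel ([0.712300] and [0.639955]): 1 − (1 − 0.712300)(1 − 0.639955) = 0.896415
Series (downhole gauge and HPU pump): 0.841000 × 0.926000 = 0.778766
Parallel (hydraulic accumulator and [0.778766]): 1 − (1 − 0.912000)(1 − 0.778766) = 0.980531
Series ([0.896415] and [0.980531]): 0.896415 × 0.980531 = 0.8790

0.8790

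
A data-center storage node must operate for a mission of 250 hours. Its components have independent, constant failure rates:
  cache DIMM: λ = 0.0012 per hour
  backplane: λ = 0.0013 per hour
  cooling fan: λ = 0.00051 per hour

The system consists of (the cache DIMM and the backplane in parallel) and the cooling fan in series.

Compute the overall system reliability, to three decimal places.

0.817

R(cache DIMM) = exp(−0.0012 × 250) = 0.74082
R(backplane) = exp(−0.0013 × 250) = 0.72253
R(cooling fan) = exp(−0.00051 × 250) = 0.88029
Parallel (cache DIMM and backplane): 1 − (1 − 0.74082)(1 − 0.72253) = 0.92809
Series ([0.92809] and cooling fan): 0.92809 × 0.88029 = 0.817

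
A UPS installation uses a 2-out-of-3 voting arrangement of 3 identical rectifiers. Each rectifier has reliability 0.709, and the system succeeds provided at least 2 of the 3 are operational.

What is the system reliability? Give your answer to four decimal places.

R = Σ_{i=2}^{3} C(3,i) p^i (1−p)^{3−i} with p = 0.709
C(3,2)·0.709^2·0.291^1 = 0.438841
C(3,3)·0.709^3·0.291^0 = 0.356401
Sum = 0.7952

0.7952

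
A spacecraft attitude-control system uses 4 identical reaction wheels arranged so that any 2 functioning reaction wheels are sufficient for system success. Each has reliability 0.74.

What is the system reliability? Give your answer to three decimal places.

R = Σ_{i=2}^{4} C(4,i) p^i (1−p)^{4−i} with p = 0.74
C(4,2)·0.74^2·0.26^2 = 0.22211
C(4,3)·0.74^3·0.26^1 = 0.42143
C(4,4)·0.74^4·0.26^0 = 0.29987
Sum = 0.943

0.943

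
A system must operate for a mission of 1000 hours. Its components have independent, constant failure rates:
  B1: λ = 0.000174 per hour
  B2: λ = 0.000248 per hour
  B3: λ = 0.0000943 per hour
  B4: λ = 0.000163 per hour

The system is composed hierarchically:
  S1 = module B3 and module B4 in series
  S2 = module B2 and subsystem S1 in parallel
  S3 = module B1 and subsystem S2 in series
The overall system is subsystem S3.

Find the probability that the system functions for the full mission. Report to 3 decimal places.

R(B1) = exp(−0.000174 × 1000) = 0.84030
R(B2) = exp(−0.000248 × 1000) = 0.78036
R(B3) = exp(−0.0000943 × 1000) = 0.91001
R(B4) = exp(−0.000163 × 1000) = 0.84959
Series (B3 and B4): 0.91001 × 0.84959 = 0.77314
Parallel (B2 and [0.77314]): 1 − (1 − 0.78036)(1 − 0.77314) = 0.95017
Series (B1 and [0.95017]): 0.84030 × 0.95017 = 0.798

0.798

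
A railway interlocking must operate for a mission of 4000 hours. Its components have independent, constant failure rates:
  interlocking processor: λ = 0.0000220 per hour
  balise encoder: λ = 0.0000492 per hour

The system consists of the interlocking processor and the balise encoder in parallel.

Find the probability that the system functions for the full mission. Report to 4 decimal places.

0.9850

R(interlocking processor) = exp(−0.0000220 × 4000) = 0.915761
R(balise encoder) = exp(−0.0000492 × 4000) = 0.821355
Parallel (interlocking processor and balise encoder): 1 − (1 − 0.915761)(1 − 0.821355) = 0.9850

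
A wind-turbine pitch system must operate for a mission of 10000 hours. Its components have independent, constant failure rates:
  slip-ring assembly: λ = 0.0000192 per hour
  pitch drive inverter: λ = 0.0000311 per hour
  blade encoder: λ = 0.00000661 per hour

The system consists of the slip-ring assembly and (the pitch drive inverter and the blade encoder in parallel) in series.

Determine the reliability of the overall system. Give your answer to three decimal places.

R(slip-ring assembly) = exp(−0.0000192 × 10000) = 0.82531
R(pitch drive inverter) = exp(−0.0000311 × 10000) = 0.73271
R(blade encoder) = exp(−0.00000661 × 10000) = 0.93604
Parallel (pitch drive inverter and blade encoder): 1 − (1 − 0.73271)(1 − 0.93604) = 0.98290
Series (slip-ring assembly and [0.98290]): 0.82531 × 0.98290 = 0.811

0.811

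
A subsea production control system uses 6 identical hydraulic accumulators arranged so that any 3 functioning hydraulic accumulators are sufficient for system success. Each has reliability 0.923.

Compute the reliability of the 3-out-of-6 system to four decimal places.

0.9995

R = Σ_{i=3}^{6} C(6,i) p^i (1−p)^{6−i} with p = 0.923
C(6,3)·0.923^3·0.077^3 = 0.007180
C(6,4)·0.923^4·0.077^2 = 0.064548
C(6,5)·0.923^5·0.077^1 = 0.309493
C(6,6)·0.923^6·0.077^0 = 0.618316
Sum = 0.9995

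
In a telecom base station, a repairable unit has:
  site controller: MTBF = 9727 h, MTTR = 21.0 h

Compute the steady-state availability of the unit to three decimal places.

A(site controller) = MTBF/(MTBF+MTTR) = 9727/(9727+21.0) = 0.998

0.998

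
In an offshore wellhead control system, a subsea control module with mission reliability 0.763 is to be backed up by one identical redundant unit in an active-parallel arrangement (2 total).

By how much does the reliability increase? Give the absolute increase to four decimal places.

0.1808

R_before = 0.763
R_after = 1 − (1 − 0.763)^2 = 0.9438
ΔR = 0.9438 − 0.763 = 0.1808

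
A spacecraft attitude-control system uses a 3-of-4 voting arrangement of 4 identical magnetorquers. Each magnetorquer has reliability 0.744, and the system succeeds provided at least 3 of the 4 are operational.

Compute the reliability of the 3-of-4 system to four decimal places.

R = Σ_{i=3}^{4} C(4,i) p^i (1−p)^{4−i} with p = 0.744
C(4,3)·0.744^3·0.256^1 = 0.421715
C(4,4)·0.744^4·0.256^0 = 0.306402
Sum = 0.7281

0.7281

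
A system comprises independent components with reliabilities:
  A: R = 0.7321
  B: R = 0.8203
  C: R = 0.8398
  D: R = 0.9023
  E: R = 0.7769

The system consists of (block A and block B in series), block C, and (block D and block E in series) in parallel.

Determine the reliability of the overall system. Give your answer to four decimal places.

0.9809

Series (A and B): 0.732100 × 0.820300 = 0.600542
Series (D and E): 0.902300 × 0.776900 = 0.700997
Parallel ([0.600542], C, and [0.700997]): 1 − (1 − 0.600542)(1 − 0.839800)(1 − 0.700997) = 0.9809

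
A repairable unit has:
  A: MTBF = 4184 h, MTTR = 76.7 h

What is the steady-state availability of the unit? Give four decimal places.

0.9820

A(A) = MTBF/(MTBF+MTTR) = 4184/(4184+76.7) = 0.9820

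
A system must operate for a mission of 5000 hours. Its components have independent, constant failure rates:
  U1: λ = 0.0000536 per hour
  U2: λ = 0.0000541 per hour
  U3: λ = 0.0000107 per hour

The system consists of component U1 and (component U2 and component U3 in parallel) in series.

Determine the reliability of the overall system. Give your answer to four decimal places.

0.7555

R(U1) = exp(−0.0000536 × 5000) = 0.764908
R(U2) = exp(−0.0000541 × 5000) = 0.762998
R(U3) = exp(−0.0000107 × 5000) = 0.947906
Parallel (U2 and U3): 1 − (1 − 0.762998)(1 − 0.947906) = 0.987654
Series (U1 and [0.987654]): 0.764908 × 0.987654 = 0.7555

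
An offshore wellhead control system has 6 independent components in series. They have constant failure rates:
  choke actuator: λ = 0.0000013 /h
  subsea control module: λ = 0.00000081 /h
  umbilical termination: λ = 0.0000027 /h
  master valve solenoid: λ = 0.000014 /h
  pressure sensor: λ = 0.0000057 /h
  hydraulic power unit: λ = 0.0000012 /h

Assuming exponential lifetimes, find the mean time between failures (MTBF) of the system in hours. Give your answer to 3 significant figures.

Series of exponential components: λ_sys = Σ λ_i
λ_sys = 0.0000013 + 0.00000081 + 0.0000027 + 0.000014 + 0.0000057 + 0.0000012 = 2.5710e-05 /h
MTBF = 1 / λ_sys = 38900 h

38900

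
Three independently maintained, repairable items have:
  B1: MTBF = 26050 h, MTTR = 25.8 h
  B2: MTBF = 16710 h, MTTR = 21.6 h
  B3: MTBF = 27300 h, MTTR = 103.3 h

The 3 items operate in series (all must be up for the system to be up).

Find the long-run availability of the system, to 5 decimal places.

0.99396

A(B1) = MTBF/(MTBF+MTTR) = 26050/(26050+25.8) = 0.999011
A(B2) = MTBF/(MTBF+MTTR) = 16710/(16710+21.6) = 0.998709
A(B3) = MTBF/(MTBF+MTTR) = 27300/(27300+103.3) = 0.996230
Series availability: 0.999011 × 0.998709 × 0.996230 = 0.99396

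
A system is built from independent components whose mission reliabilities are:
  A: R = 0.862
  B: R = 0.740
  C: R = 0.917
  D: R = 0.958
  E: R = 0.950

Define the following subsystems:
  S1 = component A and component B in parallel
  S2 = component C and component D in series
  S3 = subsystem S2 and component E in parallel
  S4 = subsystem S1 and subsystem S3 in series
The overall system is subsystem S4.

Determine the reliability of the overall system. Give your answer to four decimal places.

0.9583

Parallel (A and B): 1 − (1 − 0.862000)(1 − 0.740000) = 0.964120
Series (C and D): 0.917000 × 0.958000 = 0.878486
Parallel ([0.878486] and E): 1 − (1 − 0.878486)(1 − 0.950000) = 0.993924
Series ([0.964120] and [0.993924]): 0.964120 × 0.993924 = 0.9583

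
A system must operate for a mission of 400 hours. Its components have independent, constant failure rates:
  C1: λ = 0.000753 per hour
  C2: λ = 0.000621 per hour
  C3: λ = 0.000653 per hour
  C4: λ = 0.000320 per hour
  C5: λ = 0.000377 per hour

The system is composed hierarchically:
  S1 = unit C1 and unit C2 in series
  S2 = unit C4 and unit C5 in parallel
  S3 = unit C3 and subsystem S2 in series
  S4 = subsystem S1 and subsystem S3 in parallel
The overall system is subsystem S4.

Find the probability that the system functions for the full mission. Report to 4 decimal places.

0.8973

R(C1) = exp(−0.000753 × 400) = 0.739930
R(C2) = exp(−0.000621 × 400) = 0.780048
R(C3) = exp(−0.000653 × 400) = 0.770127
R(C4) = exp(−0.000320 × 400) = 0.879853
R(C5) = exp(−0.000377 × 400) = 0.860020
Series (C1 and C2): 0.739930 × 0.780048 = 0.577181
Parallel (C4 and C5): 1 − (1 − 0.879853)(1 − 0.860020) = 0.983182
Series (C3 and [0.983182]): 0.770127 × 0.983182 = 0.757175
Parallel ([0.577181] and [0.757175]): 1 − (1 − 0.577181)(1 − 0.757175) = 0.8973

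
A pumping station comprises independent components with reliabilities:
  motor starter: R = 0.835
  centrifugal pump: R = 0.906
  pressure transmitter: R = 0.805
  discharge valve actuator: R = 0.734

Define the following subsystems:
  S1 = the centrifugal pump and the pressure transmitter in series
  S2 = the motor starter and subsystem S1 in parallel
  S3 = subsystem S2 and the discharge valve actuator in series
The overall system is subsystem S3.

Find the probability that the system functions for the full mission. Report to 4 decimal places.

0.7012

Series (centrifugal pump and pressure transmitter): 0.906000 × 0.805000 = 0.729330
Parallel (motor starter and [0.729330]): 1 − (1 − 0.835000)(1 − 0.729330) = 0.955339
Series ([0.955339] and discharge valve actuator): 0.955339 × 0.734000 = 0.7012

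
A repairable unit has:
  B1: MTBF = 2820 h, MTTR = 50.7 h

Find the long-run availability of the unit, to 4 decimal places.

0.9823

A(B1) = MTBF/(MTBF+MTTR) = 2820/(2820+50.7) = 0.9823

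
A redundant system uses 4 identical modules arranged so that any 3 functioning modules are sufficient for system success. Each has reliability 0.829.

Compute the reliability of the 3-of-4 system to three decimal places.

R = Σ_{i=3}^{4} C(4,i) p^i (1−p)^{4−i} with p = 0.829
C(4,3)·0.829^3·0.171^1 = 0.38969
C(4,4)·0.829^4·0.171^0 = 0.47230
Sum = 0.862

0.862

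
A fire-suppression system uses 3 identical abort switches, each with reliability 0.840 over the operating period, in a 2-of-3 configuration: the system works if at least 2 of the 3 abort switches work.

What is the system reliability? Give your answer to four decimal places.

0.9314

R = Σ_{i=2}^{3} C(3,i) p^i (1−p)^{3−i} with p = 0.840
C(3,2)·0.840^2·0.160^1 = 0.338688
C(3,3)·0.840^3·0.160^0 = 0.592704
Sum = 0.9314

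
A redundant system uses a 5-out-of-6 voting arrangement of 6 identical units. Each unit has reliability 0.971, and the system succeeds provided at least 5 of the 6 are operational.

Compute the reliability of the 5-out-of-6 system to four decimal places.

0.9883

R = Σ_{i=5}^{6} C(6,i) p^i (1−p)^{6−i} with p = 0.971
C(6,5)·0.971^5·0.029^1 = 0.150192
C(6,6)·0.971^6·0.029^0 = 0.838138
Sum = 0.9883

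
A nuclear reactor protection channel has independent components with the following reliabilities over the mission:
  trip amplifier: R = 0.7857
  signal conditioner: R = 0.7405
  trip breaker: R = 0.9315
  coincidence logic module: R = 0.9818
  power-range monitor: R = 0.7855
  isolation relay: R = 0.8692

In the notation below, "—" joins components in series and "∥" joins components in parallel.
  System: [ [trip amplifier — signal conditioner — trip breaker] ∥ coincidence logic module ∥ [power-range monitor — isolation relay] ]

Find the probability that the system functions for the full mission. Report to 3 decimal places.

Series (trip amplifier, signal conditioner, and trip breaker): 0.78570 × 0.74050 × 0.93150 = 0.54196
Series (power-range monitor and isolation relay): 0.78550 × 0.86920 = 0.68276
Parallel ([0.54196], coincidence logic module, and [0.68276]): 1 − (1 − 0.54196)(1 − 0.98180)(1 − 0.68276) = 0.997

0.997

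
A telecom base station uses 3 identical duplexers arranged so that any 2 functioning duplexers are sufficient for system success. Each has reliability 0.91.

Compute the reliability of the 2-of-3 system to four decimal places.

0.9772

R = Σ_{i=2}^{3} C(3,i) p^i (1−p)^{3−i} with p = 0.91
C(3,2)·0.91^2·0.09^1 = 0.223587
C(3,3)·0.91^3·0.09^0 = 0.753571
Sum = 0.9772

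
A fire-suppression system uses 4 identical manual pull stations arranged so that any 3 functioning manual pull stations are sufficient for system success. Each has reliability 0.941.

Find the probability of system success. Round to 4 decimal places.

R = Σ_{i=3}^{4} C(4,i) p^i (1−p)^{4−i} with p = 0.941
C(4,3)·0.941^3·0.059^1 = 0.196644
C(4,4)·0.941^4·0.059^0 = 0.784077
Sum = 0.9807

0.9807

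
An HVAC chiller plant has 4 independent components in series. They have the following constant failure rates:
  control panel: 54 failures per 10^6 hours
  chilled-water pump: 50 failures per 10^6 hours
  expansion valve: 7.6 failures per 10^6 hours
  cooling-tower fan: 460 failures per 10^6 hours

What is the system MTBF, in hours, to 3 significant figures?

1750

Series of exponential components: λ_sys = Σ λ_i
λ_sys = 0.000054 + 0.000050 + 0.0000076 + 0.00046 = 5.7160e-04 /h
MTBF = 1 / λ_sys = 1750 h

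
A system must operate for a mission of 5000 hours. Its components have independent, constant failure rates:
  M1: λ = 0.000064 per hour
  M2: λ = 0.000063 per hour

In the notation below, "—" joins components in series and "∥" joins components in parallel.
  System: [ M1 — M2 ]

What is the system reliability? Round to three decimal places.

0.530

R(M1) = exp(−0.000064 × 5000) = 0.72615
R(M2) = exp(−0.000063 × 5000) = 0.72979
Series (M1 and M2): 0.72615 × 0.72979 = 0.530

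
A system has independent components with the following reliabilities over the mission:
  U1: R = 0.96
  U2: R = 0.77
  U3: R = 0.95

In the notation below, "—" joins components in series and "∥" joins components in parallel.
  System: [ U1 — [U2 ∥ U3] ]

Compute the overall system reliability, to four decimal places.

0.9490

Parallel (U2 and U3): 1 − (1 − 0.770000)(1 − 0.950000) = 0.988500
Series (U1 and [0.988500]): 0.960000 × 0.988500 = 0.9490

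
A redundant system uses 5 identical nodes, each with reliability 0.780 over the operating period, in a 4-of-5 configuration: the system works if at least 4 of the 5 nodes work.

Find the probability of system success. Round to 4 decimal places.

R = Σ_{i=4}^{5} C(5,i) p^i (1−p)^{5−i} with p = 0.780
C(5,4)·0.780^4·0.220^1 = 0.407166
C(5,5)·0.780^5·0.220^0 = 0.288717
Sum = 0.6959

0.6959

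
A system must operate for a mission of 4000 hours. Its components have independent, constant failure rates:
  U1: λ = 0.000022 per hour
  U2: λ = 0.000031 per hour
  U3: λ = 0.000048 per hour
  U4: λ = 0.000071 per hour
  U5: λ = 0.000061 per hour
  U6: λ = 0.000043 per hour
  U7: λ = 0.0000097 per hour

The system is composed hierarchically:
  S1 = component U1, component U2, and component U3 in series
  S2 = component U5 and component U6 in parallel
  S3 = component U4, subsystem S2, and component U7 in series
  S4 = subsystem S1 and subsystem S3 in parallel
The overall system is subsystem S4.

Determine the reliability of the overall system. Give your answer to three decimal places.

0.900

R(U1) = exp(−0.000022 × 4000) = 0.91576
R(U2) = exp(−0.000031 × 4000) = 0.88338
R(U3) = exp(−0.000048 × 4000) = 0.82531
R(U4) = exp(−0.000071 × 4000) = 0.75277
R(U5) = exp(−0.000061 × 4000) = 0.78349
R(U6) = exp(−0.000043 × 4000) = 0.84198
R(U7) = exp(−0.0000097 × 4000) = 0.96194
Series (U1, U2, and U3): 0.91576 × 0.88338 × 0.82531 = 0.66765
Parallel (U5 and U6): 1 − (1 − 0.78349)(1 − 0.84198) = 0.96579
Series (U4, [0.96579], and U7): 0.75277 × 0.96579 × 0.96194 = 0.69935
Parallel ([0.66765] and [0.69935]): 1 − (1 − 0.66765)(1 − 0.69935) = 0.900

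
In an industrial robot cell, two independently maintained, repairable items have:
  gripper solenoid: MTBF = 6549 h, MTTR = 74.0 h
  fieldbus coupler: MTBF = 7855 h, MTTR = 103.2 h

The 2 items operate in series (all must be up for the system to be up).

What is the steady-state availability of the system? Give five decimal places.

A(gripper solenoid) = MTBF/(MTBF+MTTR) = 6549/(6549+74.0) = 0.988827
A(fieldbus coupler) = MTBF/(MTBF+MTTR) = 7855/(7855+103.2) = 0.987032
Series availability: 0.988827 × 0.987032 = 0.97600

0.97600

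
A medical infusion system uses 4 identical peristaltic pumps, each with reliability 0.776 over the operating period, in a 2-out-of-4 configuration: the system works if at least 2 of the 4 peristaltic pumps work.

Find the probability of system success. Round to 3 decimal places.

0.963

R = Σ_{i=2}^{4} C(4,i) p^i (1−p)^{4−i} with p = 0.776
C(4,2)·0.776^2·0.224^2 = 0.18129
C(4,3)·0.776^3·0.224^1 = 0.41869
C(4,4)·0.776^4·0.224^0 = 0.36262
Sum = 0.963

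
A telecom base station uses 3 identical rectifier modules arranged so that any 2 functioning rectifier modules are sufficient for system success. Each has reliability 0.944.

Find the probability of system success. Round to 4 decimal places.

0.9909

R = Σ_{i=2}^{3} C(3,i) p^i (1−p)^{3−i} with p = 0.944
C(3,2)·0.944^2·0.056^1 = 0.149711
C(3,3)·0.944^3·0.056^0 = 0.841232
Sum = 0.9909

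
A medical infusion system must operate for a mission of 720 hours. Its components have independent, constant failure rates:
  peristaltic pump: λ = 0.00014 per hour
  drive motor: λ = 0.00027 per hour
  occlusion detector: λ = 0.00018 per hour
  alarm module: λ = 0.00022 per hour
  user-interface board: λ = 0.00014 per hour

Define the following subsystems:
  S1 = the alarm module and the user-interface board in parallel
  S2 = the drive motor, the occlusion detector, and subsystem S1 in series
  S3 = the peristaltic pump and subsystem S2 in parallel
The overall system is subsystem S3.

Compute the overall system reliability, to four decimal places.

R(peristaltic pump) = exp(−0.00014 × 720) = 0.904114
R(drive motor) = exp(−0.00027 × 720) = 0.823329
R(occlusion detector) = exp(−0.00018 × 720) = 0.878447
R(alarm module) = exp(−0.00022 × 720) = 0.853508
R(user-interface board) = exp(−0.00014 × 720) = 0.904114
Parallel (alarm module and user-interface board): 1 − (1 − 0.853508)(1 − 0.904114) = 0.985953
Series (drive motor, occlusion detector, and [0.985953]): 0.823329 × 0.878447 × 0.985953 = 0.713091
Parallel (peristaltic pump and [0.713091]): 1 − (1 − 0.904114)(1 − 0.713091) = 0.9725

0.9725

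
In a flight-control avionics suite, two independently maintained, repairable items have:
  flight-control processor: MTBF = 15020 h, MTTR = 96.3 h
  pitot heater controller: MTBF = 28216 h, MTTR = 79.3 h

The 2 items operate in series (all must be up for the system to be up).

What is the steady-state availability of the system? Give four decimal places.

0.9908

A(flight-control processor) = MTBF/(MTBF+MTTR) = 15020/(15020+96.3) = 0.993629
A(pitot heater controller) = MTBF/(MTBF+MTTR) = 28216/(28216+79.3) = 0.997197
Series availability: 0.993629 × 0.997197 = 0.9908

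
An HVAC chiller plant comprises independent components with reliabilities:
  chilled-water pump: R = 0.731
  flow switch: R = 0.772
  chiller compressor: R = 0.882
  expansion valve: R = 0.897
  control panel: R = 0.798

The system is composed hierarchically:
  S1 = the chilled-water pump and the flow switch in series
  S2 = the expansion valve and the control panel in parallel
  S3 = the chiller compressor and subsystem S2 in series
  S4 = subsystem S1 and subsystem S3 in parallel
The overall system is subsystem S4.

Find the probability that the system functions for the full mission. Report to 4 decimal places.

Series (chilled-water pump and flow switch): 0.731000 × 0.772000 = 0.564332
Parallel (expansion valve and control panel): 1 − (1 − 0.897000)(1 − 0.798000) = 0.979194
Series (chiller compressor and [0.979194]): 0.882000 × 0.979194 = 0.863649
Parallel ([0.564332] and [0.863649]): 1 − (1 − 0.564332)(1 − 0.863649) = 0.9406

0.9406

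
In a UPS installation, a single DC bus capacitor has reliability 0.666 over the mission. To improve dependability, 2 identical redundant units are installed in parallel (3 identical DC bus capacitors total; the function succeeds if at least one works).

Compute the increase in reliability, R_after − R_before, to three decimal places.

R_before = 0.666
R_after = 1 − (1 − 0.666)^3 = 0.963
ΔR = 0.963 − 0.666 = 0.297

0.297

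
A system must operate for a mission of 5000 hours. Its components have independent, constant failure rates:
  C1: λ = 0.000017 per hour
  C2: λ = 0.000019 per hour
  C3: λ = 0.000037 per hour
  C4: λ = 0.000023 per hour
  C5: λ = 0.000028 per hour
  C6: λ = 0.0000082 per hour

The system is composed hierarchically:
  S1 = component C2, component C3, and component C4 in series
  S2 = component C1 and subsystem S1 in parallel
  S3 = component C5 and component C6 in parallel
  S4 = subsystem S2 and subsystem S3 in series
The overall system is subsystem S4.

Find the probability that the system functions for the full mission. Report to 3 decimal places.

R(C1) = exp(−0.000017 × 5000) = 0.91851
R(C2) = exp(−0.000019 × 5000) = 0.90937
R(C3) = exp(−0.000037 × 5000) = 0.83110
R(C4) = exp(−0.000023 × 5000) = 0.89137
R(C5) = exp(−0.000028 × 5000) = 0.86936
R(C6) = exp(−0.0000082 × 5000) = 0.95983
Series (C2, C3, and C4): 0.90937 × 0.83110 × 0.89137 = 0.67368
Parallel (C1 and [0.67368]): 1 − (1 − 0.91851)(1 − 0.67368) = 0.97341
Parallel (C5 and C6): 1 − (1 − 0.86936)(1 − 0.95983) = 0.99475
Series ([0.97341] and [0.99475]): 0.97341 × 0.99475 = 0.968

0.968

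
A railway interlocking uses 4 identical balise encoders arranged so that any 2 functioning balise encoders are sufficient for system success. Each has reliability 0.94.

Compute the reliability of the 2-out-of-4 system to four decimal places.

0.9992

R = Σ_{i=2}^{4} C(4,i) p^i (1−p)^{4−i} with p = 0.94
C(4,2)·0.94^2·0.06^2 = 0.019086
C(4,3)·0.94^3·0.06^1 = 0.199340
C(4,4)·0.94^4·0.06^0 = 0.780749
Sum = 0.9992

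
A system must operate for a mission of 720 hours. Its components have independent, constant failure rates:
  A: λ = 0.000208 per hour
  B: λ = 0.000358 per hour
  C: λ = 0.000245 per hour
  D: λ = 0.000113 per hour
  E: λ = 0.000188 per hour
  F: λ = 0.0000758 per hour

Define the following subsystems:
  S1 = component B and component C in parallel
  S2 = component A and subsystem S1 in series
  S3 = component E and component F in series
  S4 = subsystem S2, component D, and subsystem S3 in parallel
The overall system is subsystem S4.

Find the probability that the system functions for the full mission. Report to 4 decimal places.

R(A) = exp(−0.000208 × 720) = 0.860915
R(B) = exp(−0.000358 × 720) = 0.772781
R(C) = exp(−0.000245 × 720) = 0.838283
R(D) = exp(−0.000113 × 720) = 0.921862
R(E) = exp(−0.000188 × 720) = 0.873401
R(F) = exp(−0.0000758 × 720) = 0.946887
Parallel (B and C): 1 − (1 − 0.772781)(1 − 0.838283) = 0.963255
Series (A and [0.963255]): 0.860915 × 0.963255 = 0.829281
Series (E and F): 0.873401 × 0.946887 = 0.827012
Parallel ([0.829281], D, and [0.827012]): 1 − (1 − 0.829281)(1 − 0.921862)(1 − 0.827012) = 0.9977

0.9977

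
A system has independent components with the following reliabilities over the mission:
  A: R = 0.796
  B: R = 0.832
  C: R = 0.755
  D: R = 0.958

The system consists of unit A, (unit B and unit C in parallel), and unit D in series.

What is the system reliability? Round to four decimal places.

0.7312

Parallel (B and C): 1 − (1 − 0.832000)(1 − 0.755000) = 0.958840
Series (A, [0.958840], and D): 0.796000 × 0.958840 × 0.958000 = 0.7312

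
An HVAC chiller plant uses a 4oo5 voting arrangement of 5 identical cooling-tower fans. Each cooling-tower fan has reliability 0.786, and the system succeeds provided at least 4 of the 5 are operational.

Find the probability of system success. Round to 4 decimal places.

0.7084

R = Σ_{i=4}^{5} C(5,i) p^i (1−p)^{5−i} with p = 0.786
C(5,4)·0.786^4·0.214^1 = 0.408389
C(5,5)·0.786^5·0.214^0 = 0.299994
Sum = 0.7084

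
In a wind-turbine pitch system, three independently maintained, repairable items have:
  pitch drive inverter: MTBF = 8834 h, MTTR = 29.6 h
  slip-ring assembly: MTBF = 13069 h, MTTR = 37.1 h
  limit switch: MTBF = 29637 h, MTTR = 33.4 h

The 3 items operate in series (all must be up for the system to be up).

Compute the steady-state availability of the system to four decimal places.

A(pitch drive inverter) = MTBF/(MTBF+MTTR) = 8834/(8834+29.6) = 0.996660
A(slip-ring assembly) = MTBF/(MTBF+MTTR) = 13069/(13069+37.1) = 0.997169
A(limit switch) = MTBF/(MTBF+MTTR) = 29637/(29637+33.4) = 0.998874
Series availability: 0.996660 × 0.997169 × 0.998874 = 0.9927

0.9927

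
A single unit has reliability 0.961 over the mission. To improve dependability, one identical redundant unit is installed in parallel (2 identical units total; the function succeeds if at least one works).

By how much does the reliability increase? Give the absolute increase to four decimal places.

R_before = 0.961
R_after = 1 − (1 − 0.961)^2 = 0.9985
ΔR = 0.9985 − 0.961 = 0.0375

0.0375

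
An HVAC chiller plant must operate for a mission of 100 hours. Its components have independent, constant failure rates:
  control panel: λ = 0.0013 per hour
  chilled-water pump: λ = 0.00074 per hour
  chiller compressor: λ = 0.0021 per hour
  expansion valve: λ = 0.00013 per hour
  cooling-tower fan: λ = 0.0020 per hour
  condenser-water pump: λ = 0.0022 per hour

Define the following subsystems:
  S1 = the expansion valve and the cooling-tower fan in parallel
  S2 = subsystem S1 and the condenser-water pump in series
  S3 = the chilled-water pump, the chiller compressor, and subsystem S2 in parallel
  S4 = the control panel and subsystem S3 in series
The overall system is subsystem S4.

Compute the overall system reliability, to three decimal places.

R(control panel) = exp(−0.0013 × 100) = 0.87810
R(chilled-water pump) = exp(−0.00074 × 100) = 0.92867
R(chiller compressor) = exp(−0.0021 × 100) = 0.81058
R(expansion valve) = exp(−0.00013 × 100) = 0.98708
R(cooling-tower fan) = exp(−0.0020 × 100) = 0.81873
R(condenser-water pump) = exp(−0.0022 × 100) = 0.80252
Parallel (expansion valve and cooling-tower fan): 1 − (1 − 0.98708)(1 − 0.81873) = 0.99766
Series ([0.99766] and condenser-water pump): 0.99766 × 0.80252 = 0.80064
Parallel (chilled-water pump, chiller compressor, and [0.80064]): 1 − (1 − 0.92867)(1 − 0.81058)(1 − 0.80064) = 0.99731
Series (control panel and [0.99731]): 0.87810 × 0.99731 = 0.876

0.876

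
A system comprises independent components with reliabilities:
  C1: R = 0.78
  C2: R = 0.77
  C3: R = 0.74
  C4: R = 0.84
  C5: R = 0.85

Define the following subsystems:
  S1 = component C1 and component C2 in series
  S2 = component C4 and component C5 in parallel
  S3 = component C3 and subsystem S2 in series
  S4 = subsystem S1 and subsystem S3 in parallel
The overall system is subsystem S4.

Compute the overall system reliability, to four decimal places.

0.8891

Series (C1 and C2): 0.780000 × 0.770000 = 0.600600
Parallel (C4 and C5): 1 − (1 − 0.840000)(1 − 0.850000) = 0.976000
Series (C3 and [0.976000]): 0.740000 × 0.976000 = 0.722240
Parallel ([0.600600] and [0.722240]): 1 − (1 − 0.600600)(1 − 0.722240) = 0.8891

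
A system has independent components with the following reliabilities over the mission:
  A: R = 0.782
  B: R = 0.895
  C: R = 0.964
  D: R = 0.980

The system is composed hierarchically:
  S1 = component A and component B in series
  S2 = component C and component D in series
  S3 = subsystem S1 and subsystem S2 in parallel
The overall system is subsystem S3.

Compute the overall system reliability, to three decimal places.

0.983

Series (A and B): 0.78200 × 0.89500 = 0.69989
Series (C and D): 0.96400 × 0.98000 = 0.94472
Parallel ([0.69989] and [0.94472]): 1 − (1 − 0.69989)(1 − 0.94472) = 0.983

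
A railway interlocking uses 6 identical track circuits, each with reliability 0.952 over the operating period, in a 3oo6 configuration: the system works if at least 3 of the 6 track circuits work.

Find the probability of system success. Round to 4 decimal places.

0.9999

R = Σ_{i=3}^{6} C(6,i) p^i (1−p)^{6−i} with p = 0.952
C(6,3)·0.952^3·0.048^3 = 0.001908
C(6,4)·0.952^4·0.048^2 = 0.028387
C(6,5)·0.952^5·0.048^1 = 0.225205
C(6,6)·0.952^6·0.048^0 = 0.744426
Sum = 0.9999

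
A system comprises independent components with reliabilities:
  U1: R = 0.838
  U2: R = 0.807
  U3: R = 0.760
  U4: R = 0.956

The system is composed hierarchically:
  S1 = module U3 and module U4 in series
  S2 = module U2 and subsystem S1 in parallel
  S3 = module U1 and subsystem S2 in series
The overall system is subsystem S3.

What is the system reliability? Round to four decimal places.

Series (U3 and U4): 0.760000 × 0.956000 = 0.726560
Parallel (U2 and [0.726560]): 1 − (1 − 0.807000)(1 − 0.726560) = 0.947226
Series (U1 and [0.947226]): 0.838000 × 0.947226 = 0.7938

0.7938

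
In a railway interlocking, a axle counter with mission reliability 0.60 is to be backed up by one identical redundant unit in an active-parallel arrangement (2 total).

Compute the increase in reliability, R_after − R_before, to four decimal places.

0.2400

R_before = 0.60
R_after = 1 − (1 − 0.60)^2 = 0.8400
ΔR = 0.8400 − 0.60 = 0.2400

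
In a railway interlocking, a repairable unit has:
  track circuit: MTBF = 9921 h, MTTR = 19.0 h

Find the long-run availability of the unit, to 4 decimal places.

0.9981

A(track circuit) = MTBF/(MTBF+MTTR) = 9921/(9921+19.0) = 0.9981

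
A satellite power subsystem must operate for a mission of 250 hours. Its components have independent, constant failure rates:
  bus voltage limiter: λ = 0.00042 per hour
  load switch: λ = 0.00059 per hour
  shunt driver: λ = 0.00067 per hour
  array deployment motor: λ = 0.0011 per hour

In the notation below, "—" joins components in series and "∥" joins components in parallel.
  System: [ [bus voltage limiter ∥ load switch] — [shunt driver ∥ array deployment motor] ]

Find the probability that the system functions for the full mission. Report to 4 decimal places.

0.9498

R(bus voltage limiter) = exp(−0.00042 × 250) = 0.900325
R(load switch) = exp(−0.00059 × 250) = 0.862862
R(shunt driver) = exp(−0.00067 × 250) = 0.845777
R(array deployment motor) = exp(−0.0011 × 250) = 0.759572
Parallel (bus voltage limiter and load switch): 1 − (1 − 0.900325)(1 − 0.862862) = 0.986331
Parallel (shunt driver and array deployment motor): 1 − (1 − 0.845777)(1 − 0.759572) = 0.962920
Series ([0.986331] and [0.962920]): 0.986331 × 0.962920 = 0.9498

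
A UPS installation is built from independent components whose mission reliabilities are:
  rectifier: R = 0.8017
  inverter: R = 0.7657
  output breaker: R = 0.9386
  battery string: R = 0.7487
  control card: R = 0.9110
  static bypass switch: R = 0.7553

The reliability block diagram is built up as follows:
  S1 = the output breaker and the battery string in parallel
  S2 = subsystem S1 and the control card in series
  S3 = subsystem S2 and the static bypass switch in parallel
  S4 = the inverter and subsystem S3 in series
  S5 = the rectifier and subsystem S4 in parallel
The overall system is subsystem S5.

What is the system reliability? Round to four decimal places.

Parallel (output breaker and battery string): 1 − (1 − 0.938600)(1 − 0.748700) = 0.984570
Series ([0.984570] and control card): 0.984570 × 0.911000 = 0.896943
Parallel ([0.896943] and static bypass switch): 1 − (1 − 0.896943)(1 − 0.755300) = 0.974782
Series (inverter and [0.974782]): 0.765700 × 0.974782 = 0.746391
Parallel (rectifier and [0.746391]): 1 − (1 − 0.801700)(1 − 0.746391) = 0.9497

0.9497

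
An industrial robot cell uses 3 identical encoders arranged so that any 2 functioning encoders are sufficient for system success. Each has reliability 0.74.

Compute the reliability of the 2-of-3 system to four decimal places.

0.8324

R = Σ_{i=2}^{3} C(3,i) p^i (1−p)^{3−i} with p = 0.74
C(3,2)·0.74^2·0.26^1 = 0.427128
C(3,3)·0.74^3·0.26^0 = 0.405224
Sum = 0.8324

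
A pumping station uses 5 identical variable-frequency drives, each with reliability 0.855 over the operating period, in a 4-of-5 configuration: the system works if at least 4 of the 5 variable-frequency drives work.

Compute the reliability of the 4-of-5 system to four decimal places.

0.8443

R = Σ_{i=4}^{5} C(5,i) p^i (1−p)^{5−i} with p = 0.855
C(5,4)·0.855^4·0.145^1 = 0.387438
C(5,5)·0.855^5·0.145^0 = 0.456910
Sum = 0.8443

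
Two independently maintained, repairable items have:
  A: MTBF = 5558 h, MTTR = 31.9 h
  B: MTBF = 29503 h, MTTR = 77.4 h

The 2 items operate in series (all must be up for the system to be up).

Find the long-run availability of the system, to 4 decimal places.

A(A) = MTBF/(MTBF+MTTR) = 5558/(5558+31.9) = 0.994293
A(B) = MTBF/(MTBF+MTTR) = 29503/(29503+77.4) = 0.997383
Series availability: 0.994293 × 0.997383 = 0.9917

0.9917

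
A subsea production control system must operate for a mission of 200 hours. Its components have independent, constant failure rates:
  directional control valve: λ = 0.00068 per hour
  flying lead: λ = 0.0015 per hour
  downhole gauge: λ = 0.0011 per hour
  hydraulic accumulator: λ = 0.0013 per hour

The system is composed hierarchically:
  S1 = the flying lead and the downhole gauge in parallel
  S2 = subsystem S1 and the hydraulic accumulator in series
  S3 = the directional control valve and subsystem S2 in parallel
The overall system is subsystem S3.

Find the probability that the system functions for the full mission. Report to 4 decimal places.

R(directional control valve) = exp(−0.00068 × 200) = 0.872843
R(flying lead) = exp(−0.0015 × 200) = 0.740818
R(downhole gauge) = exp(−0.0011 × 200) = 0.802519
R(hydraulic accumulator) = exp(−0.0013 × 200) = 0.771052
Parallel (flying lead and downhole gauge): 1 − (1 − 0.740818)(1 − 0.802519) = 0.948816
Series ([0.948816] and hydraulic accumulator): 0.948816 × 0.771052 = 0.731586
Parallel (directional control valve and [0.731586]): 1 − (1 − 0.872843)(1 − 0.731586) = 0.9659

0.9659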